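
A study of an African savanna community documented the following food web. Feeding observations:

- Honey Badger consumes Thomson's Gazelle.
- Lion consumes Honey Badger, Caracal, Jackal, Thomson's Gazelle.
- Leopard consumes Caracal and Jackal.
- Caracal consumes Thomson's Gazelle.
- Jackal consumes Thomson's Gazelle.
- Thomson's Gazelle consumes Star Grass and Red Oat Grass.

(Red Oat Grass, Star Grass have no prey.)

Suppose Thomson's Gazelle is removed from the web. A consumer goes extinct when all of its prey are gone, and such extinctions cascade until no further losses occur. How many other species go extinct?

Remove Thomson's Gazelle.
Round 1: Honey Badger (all prey gone), Caracal (all prey gone), Jackal (all prey gone) → extinct.
Round 2: Leopard (all prey gone), Lion (all prey gone) → extinct.
No further losses. Total secondary extinctions: 5.

5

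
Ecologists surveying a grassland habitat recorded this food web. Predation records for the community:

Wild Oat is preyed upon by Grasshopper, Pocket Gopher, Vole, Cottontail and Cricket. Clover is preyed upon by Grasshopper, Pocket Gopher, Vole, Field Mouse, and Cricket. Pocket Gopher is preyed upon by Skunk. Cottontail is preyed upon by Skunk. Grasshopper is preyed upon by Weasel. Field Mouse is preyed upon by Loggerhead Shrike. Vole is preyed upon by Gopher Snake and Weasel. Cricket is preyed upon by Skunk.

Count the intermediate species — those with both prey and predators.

6

Intermediate species (has both prey and predators): Pocket Gopher, Grasshopper, Vole, Field Mouse, Cottontail, Cricket.
Count: 6.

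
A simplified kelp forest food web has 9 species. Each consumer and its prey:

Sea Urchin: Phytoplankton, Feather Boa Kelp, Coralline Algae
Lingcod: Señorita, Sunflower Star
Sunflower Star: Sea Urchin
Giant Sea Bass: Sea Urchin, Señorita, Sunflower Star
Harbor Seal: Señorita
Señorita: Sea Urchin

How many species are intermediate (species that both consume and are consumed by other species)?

Intermediate species (has both prey and predators): Sea Urchin, Señorita, Sunflower Star.
Count: 3.

3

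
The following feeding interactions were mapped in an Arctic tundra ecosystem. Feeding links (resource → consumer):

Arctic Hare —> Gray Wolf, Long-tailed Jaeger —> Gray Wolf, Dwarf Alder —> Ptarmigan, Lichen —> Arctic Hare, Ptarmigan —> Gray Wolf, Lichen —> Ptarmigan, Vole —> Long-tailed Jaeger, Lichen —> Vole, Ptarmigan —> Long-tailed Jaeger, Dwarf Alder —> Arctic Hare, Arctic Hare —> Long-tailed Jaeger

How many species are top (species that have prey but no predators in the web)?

Top species (has prey, but nothing eats it): Gray Wolf.
Count: 1.

1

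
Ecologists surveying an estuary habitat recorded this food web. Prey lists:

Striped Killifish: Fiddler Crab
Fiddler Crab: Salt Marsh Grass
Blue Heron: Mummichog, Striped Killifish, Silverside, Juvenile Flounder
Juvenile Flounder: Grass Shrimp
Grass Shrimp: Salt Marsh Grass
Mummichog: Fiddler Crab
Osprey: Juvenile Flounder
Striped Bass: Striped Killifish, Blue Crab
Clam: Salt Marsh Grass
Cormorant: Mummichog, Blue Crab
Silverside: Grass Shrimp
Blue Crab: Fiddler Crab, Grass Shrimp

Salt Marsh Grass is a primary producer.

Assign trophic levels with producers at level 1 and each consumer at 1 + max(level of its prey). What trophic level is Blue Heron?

Trophic level 4

Salt Marsh Grass is a producer → level 1.
Grass Shrimp eats Salt Marsh Grass → level 2.
Juvenile Flounder eats Grass Shrimp → level 3.
Blue Heron eats Juvenile Flounder (level 3); other prey at levels: Mummichog 3, Striped Killifish 3, Silverside 3 → level 4.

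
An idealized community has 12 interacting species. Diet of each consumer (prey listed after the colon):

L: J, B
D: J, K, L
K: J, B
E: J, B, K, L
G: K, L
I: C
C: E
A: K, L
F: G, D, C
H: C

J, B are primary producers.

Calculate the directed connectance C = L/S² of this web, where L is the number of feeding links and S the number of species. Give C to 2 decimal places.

The web has S = 12 species and L = 21 feeding links.
C = L / S² = 21 / 144 = 0.1458 ≈ 0.15.

C = 0.15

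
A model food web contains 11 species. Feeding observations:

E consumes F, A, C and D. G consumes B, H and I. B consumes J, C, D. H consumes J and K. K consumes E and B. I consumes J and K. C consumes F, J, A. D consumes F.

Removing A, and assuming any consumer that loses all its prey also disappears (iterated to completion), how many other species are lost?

Remove A.
Every predator of it retains at least one other prey: C still has F, J; E still has F, D, C.
No consumer loses all prey, so no secondary extinctions occur.

0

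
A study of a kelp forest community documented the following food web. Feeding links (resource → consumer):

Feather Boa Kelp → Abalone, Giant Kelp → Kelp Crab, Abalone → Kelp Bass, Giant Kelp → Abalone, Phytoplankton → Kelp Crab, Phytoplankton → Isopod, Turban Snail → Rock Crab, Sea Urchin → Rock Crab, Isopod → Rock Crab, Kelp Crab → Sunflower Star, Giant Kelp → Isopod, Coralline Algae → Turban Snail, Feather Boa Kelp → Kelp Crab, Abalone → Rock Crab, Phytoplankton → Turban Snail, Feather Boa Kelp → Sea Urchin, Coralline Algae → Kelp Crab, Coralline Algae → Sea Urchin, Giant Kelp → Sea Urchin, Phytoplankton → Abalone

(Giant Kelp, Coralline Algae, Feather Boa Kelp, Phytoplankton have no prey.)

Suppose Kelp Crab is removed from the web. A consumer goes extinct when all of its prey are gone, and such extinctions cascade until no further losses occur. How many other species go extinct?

Remove Kelp Crab.
Round 1: Sunflower Star (all prey gone) → extinct.
No further losses. Total secondary extinctions: 1.

1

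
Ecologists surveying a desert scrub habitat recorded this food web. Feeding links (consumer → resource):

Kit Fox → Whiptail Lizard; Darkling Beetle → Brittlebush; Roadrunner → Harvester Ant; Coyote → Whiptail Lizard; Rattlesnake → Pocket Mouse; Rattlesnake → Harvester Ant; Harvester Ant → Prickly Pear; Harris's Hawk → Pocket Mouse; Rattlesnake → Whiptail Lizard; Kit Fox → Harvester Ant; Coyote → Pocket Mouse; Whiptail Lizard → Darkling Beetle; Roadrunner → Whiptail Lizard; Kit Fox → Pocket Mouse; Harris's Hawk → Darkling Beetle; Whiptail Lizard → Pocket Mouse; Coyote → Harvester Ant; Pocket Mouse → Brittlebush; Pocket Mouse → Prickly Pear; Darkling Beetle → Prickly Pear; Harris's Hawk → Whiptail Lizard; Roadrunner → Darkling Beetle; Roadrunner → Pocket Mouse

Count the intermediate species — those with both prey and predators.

4

Intermediate species (has both prey and predators): Pocket Mouse, Harvester Ant, Darkling Beetle, Whiptail Lizard.
Count: 4.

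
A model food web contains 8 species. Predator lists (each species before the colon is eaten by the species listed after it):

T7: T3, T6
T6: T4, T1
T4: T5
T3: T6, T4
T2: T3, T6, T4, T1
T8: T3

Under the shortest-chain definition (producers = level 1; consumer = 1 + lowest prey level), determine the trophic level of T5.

Trophic level 3

T2 is a producer → level 1.
T4 eats T2 → level 2.
T5 eats T4 → level 3.
No prey of T5 is below level 2, so 3 is the minimum.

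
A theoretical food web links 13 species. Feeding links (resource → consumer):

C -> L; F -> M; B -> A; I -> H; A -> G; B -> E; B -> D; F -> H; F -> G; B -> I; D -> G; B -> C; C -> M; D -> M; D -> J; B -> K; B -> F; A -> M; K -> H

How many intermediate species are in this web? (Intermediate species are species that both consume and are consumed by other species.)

Intermediate species (has both prey and predators): D, K, A, F, C, I.
Count: 6.

6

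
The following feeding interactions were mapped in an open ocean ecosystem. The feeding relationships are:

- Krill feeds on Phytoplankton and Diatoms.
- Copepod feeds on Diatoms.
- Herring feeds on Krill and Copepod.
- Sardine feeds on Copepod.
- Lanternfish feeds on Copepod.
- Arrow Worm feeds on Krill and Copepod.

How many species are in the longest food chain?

3 species

One longest chain: Diatoms → Copepod → Sardine.
It has 3 species and 2 links.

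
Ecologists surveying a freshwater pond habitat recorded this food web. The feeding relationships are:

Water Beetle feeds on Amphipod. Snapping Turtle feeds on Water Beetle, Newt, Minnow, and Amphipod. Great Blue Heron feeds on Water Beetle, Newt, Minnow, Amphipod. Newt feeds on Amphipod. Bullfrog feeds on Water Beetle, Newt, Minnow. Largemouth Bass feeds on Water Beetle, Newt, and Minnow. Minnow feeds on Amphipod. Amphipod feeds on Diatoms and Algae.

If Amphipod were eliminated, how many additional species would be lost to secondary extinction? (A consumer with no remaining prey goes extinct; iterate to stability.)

7

Remove Amphipod.
Round 1: Newt (all prey gone), Minnow (all prey gone), Water Beetle (all prey gone) → extinct.
Round 2: Bullfrog (all prey gone), Largemouth Bass (all prey gone), Snapping Turtle (all prey gone), Great Blue Heron (all prey gone) → extinct.
No further losses. Total secondary extinctions: 7.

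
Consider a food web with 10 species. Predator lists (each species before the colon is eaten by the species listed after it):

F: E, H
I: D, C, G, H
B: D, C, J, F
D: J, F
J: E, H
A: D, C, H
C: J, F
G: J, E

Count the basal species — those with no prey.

3

Basal species (no prey listed): B, I, A.
Count: 3.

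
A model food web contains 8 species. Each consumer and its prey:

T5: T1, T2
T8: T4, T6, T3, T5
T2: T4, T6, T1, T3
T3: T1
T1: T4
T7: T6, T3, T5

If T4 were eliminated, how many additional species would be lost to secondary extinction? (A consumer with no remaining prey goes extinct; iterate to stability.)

2

Remove T4.
Round 1: T1 (all prey gone) → extinct.
Round 2: T3 (all prey gone) → extinct.
No further losses. Total secondary extinctions: 2.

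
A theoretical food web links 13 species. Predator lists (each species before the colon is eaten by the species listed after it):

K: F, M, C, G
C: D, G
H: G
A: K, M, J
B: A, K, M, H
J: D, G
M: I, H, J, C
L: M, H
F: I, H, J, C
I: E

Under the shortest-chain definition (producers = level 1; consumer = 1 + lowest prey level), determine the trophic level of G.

B is a producer → level 1.
K eats B → level 2.
G eats K → level 3.
No prey of G is below level 2, so 3 is the minimum.

Trophic level 3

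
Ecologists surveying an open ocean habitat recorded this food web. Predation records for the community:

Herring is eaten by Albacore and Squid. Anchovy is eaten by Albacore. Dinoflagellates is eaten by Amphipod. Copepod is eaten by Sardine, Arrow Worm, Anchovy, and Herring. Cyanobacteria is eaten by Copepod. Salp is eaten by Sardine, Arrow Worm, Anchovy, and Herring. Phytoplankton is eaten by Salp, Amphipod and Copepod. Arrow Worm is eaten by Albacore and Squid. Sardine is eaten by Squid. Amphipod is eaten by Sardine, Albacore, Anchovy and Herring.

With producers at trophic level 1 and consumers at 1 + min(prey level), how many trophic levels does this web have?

4

Producers (level 1): Cyanobacteria, Phytoplankton, Dinoflagellates.
Following each consumer down to its lowest-level prey: Cyanobacteria → Copepod → Herring → Squid (levels 1 through 4).
All prey of Squid (Herring 3, Sardine 3, Arrow Worm 3) are at level 3 or above, so Squid is at level 1 + 3 = 4.
Every consumer has at least one prey at level 3 or below, so none exceeds level 4.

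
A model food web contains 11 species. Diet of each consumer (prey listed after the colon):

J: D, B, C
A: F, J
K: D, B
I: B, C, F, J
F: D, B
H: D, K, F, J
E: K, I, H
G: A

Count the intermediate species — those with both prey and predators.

Intermediate species (has both prey and predators): K, F, J, A, I, H.
Count: 6.

6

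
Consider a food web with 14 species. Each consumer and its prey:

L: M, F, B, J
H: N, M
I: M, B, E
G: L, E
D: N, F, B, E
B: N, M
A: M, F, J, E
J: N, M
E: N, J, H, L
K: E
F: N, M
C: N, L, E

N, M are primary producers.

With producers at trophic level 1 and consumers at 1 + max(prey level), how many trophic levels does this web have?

5

Producers (level 1): N, M.
N → F → L → E → C gives C level 5.
No species has a prey at level 5, so no species reaches level 6.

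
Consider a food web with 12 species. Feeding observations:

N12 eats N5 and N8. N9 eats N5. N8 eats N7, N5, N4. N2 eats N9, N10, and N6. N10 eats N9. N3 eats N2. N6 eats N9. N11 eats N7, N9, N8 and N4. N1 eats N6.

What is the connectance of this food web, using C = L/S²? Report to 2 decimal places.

C = 0.12

The web has S = 12 species and L = 17 feeding links.
C = L / S² = 17 / 144 = 0.1181 ≈ 0.12.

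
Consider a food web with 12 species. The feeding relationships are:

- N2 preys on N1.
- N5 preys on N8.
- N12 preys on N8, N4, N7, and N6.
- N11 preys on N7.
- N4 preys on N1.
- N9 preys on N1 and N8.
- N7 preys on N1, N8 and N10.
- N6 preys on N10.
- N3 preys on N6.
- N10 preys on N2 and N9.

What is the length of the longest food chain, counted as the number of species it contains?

One longest chain: N1 → N2 → N10 → N6 → N3.
It has 5 species and 4 links.

5 species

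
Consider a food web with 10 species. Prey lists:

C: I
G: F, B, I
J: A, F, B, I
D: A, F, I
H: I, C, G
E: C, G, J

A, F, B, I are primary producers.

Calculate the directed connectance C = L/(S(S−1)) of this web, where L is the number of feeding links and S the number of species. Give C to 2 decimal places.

The web has S = 10 species and L = 17 feeding links.
C = L / (S(S−1)) = 17 / 90 = 0.1889 ≈ 0.19.

C = 0.19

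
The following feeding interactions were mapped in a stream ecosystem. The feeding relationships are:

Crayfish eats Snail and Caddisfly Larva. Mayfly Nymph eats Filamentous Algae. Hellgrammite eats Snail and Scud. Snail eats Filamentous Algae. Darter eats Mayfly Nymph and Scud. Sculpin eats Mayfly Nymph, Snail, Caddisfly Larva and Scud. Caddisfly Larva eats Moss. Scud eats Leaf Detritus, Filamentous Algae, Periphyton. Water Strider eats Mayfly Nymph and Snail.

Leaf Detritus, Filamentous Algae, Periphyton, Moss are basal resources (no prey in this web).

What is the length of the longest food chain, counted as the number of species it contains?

3 species

One longest chain: Filamentous Algae → Snail → Crayfish.
It has 3 species and 2 links.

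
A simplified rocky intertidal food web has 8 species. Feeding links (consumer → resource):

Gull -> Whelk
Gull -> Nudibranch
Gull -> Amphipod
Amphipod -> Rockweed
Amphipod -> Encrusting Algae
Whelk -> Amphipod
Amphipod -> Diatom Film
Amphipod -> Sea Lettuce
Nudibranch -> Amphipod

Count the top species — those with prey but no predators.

1

Top species (has prey, but nothing eats it): Gull.
Count: 1.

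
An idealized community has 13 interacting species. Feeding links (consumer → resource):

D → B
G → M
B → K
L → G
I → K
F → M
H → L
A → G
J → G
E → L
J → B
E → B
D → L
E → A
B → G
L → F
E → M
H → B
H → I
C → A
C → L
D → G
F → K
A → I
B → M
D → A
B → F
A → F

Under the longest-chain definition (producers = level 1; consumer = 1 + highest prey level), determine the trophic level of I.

K is a producer → level 1.
I eats K → level 2.

Trophic level 2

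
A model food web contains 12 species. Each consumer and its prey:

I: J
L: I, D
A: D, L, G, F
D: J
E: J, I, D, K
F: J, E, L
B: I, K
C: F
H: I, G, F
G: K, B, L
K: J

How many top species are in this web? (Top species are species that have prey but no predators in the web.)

3

Top species (has prey, but nothing eats it): C, H, A.
Count: 3.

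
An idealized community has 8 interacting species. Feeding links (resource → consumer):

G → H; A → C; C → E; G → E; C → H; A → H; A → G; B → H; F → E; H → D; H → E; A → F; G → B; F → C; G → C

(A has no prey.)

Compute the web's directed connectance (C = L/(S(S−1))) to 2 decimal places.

C = 0.27

The web has S = 8 species and L = 15 feeding links.
C = L / (S(S−1)) = 15 / 56 = 0.2679 ≈ 0.27.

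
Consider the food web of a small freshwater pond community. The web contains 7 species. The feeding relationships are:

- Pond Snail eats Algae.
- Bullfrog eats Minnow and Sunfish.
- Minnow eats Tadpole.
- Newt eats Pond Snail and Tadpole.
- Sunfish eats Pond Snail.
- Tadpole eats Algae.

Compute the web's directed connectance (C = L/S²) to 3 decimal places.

The web has S = 7 species and L = 8 feeding links.
C = L / S² = 8 / 49 = 0.1633 ≈ 0.163.

C = 0.163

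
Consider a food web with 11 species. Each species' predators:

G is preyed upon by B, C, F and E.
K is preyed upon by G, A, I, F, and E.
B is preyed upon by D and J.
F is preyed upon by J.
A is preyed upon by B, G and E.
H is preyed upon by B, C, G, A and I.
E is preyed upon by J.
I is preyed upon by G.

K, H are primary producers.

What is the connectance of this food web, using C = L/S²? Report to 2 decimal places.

The web has S = 11 species and L = 22 feeding links.
C = L / S² = 22 / 121 = 0.1818 ≈ 0.18.

C = 0.18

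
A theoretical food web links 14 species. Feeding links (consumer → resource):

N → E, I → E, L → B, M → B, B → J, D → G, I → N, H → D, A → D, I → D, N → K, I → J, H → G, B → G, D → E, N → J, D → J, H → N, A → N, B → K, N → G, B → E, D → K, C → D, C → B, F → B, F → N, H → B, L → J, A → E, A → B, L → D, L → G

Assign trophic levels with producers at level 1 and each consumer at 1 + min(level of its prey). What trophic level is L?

Trophic level 2

J is a producer → level 1.
L eats J → level 2.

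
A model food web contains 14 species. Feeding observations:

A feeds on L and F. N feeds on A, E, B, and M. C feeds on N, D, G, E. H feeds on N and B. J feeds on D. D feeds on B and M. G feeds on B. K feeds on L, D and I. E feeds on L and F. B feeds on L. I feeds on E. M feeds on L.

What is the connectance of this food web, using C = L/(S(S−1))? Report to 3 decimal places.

The web has S = 14 species and L = 24 feeding links.
C = L / (S(S−1)) = 24 / 182 = 0.1319 ≈ 0.132.

C = 0.132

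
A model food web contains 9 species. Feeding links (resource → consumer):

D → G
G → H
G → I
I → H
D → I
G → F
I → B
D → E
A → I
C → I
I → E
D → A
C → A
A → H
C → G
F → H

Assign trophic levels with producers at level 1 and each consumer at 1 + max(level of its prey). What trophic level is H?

D is a producer → level 1.
G eats D (level 1); other prey at levels: C 1 → level 2.
F eats G → level 3.
H eats F (level 3); other prey at levels: A 2, G 2, I 3 → level 4.

Trophic level 4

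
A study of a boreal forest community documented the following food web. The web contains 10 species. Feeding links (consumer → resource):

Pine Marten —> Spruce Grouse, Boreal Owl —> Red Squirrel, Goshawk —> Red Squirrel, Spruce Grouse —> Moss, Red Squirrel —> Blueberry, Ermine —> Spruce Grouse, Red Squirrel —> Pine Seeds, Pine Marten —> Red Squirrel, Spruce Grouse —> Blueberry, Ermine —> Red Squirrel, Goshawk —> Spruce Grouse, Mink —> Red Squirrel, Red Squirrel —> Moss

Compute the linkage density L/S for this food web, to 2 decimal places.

L/S = 1.30

There are L = 13 links among S = 10 species.
L/S = 13/10 = 1.3000 ≈ 1.30.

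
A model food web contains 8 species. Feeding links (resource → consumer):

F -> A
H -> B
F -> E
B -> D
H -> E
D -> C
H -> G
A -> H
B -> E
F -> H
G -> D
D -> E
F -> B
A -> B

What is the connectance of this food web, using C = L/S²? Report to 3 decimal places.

C = 0.219

The web has S = 8 species and L = 14 feeding links.
C = L / S² = 14 / 64 = 0.2188 ≈ 0.219.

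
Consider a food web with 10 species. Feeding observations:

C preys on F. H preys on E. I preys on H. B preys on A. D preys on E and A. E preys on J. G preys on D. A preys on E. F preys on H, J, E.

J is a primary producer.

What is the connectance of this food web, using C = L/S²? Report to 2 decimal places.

The web has S = 10 species and L = 12 feeding links.
C = L / S² = 12 / 100 = 0.1200 ≈ 0.12.

C = 0.12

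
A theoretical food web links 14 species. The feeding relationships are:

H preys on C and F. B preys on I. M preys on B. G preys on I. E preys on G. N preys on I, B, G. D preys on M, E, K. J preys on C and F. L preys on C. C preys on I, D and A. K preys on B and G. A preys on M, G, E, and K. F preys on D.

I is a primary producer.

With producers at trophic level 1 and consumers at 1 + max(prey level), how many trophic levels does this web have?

6

Producers (level 1): I.
I → B → M → D → F → J gives J level 6.
No species has a prey at level 6, so no species reaches level 7.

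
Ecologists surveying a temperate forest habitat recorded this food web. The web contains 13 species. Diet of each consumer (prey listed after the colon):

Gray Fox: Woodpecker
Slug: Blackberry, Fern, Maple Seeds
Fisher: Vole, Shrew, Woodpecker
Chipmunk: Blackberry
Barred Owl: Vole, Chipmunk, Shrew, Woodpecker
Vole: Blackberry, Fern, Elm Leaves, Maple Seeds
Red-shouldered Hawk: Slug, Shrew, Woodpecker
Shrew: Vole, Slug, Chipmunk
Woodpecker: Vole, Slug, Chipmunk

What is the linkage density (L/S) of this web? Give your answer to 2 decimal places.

There are L = 25 links among S = 13 species.
L/S = 25/13 = 1.9231 ≈ 1.92.

L/S = 1.92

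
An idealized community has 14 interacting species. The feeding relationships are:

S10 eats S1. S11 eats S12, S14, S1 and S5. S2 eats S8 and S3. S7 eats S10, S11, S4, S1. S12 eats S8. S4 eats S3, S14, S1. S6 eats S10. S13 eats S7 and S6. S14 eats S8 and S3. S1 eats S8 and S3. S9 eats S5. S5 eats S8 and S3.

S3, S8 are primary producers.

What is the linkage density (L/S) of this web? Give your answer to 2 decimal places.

There are L = 25 links among S = 14 species.
L/S = 25/14 = 1.7857 ≈ 1.79.

L/S = 1.79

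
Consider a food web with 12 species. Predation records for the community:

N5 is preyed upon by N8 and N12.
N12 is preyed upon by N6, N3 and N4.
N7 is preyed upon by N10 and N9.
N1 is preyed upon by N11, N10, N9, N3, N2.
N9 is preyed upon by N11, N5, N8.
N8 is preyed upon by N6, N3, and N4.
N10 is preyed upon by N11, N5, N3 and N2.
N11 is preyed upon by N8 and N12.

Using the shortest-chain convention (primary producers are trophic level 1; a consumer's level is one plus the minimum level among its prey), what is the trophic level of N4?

Trophic level 4

N1 is a producer → level 1.
N9 eats N1 → level 2.
N8 eats N9 → level 3.
N4 eats N8 → level 4.
No prey of N4 is below level 3, so 4 is the minimum.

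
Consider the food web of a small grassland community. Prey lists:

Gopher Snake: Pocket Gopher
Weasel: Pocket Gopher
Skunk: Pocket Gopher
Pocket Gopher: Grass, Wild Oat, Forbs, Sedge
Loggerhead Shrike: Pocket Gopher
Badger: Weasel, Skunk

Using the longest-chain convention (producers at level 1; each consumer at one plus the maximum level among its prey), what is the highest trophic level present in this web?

4

Producers (level 1): Grass, Wild Oat, Forbs, Sedge.
Grass → Pocket Gopher → Skunk → Badger gives Badger level 4.
No species has a prey at level 4, so no species reaches level 5.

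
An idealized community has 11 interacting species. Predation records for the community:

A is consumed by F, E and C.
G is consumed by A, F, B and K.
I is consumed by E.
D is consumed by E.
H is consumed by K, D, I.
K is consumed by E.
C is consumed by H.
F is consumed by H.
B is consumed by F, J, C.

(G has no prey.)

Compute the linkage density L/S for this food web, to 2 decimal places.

There are L = 18 links among S = 11 species.
L/S = 18/11 = 1.6364 ≈ 1.64.

L/S = 1.64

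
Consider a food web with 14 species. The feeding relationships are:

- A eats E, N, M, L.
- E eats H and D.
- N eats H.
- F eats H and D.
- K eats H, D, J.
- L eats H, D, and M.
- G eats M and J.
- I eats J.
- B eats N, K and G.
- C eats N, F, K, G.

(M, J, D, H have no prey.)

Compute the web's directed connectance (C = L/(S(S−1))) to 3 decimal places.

C = 0.137

The web has S = 14 species and L = 25 feeding links.
C = L / (S(S−1)) = 25 / 182 = 0.1374 ≈ 0.137.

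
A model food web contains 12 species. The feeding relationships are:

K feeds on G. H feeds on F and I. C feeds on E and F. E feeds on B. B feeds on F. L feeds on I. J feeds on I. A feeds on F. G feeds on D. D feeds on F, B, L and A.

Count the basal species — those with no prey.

Basal species (no prey listed): I, F.
Count: 2.

2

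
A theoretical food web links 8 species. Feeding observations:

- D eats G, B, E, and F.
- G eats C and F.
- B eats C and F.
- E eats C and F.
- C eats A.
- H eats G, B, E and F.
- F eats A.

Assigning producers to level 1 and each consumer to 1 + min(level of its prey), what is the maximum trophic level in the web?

3

Producers (level 1): A.
Following each consumer down to its lowest-level prey: A → F → H (levels 1 through 3).
All prey of H (F 2, B 3, E 3, G 3) are at level 2 or above, so H is at level 1 + 2 = 3.
Every consumer has at least one prey at level 2 or below, so none exceeds level 3.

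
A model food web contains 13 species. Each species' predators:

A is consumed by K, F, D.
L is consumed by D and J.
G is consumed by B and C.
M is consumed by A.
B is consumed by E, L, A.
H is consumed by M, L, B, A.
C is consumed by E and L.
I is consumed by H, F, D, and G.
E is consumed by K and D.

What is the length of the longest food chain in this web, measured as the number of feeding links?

One longest chain: I → H → B → E → K.
It has 5 species and 4 links.

4 links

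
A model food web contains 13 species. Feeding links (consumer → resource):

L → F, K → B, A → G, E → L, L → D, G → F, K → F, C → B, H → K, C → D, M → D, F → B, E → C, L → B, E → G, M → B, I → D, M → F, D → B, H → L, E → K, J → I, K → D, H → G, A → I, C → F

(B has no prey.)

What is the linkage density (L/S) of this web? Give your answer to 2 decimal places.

L/S = 2.00

There are L = 26 links among S = 13 species.
L/S = 26/13 = 2.0000 ≈ 2.00.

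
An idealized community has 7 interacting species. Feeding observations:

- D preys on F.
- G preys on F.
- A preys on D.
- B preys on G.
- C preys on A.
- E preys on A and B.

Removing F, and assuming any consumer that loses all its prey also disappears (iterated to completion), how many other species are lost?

6

Remove F.
Round 1: G (all prey gone), D (all prey gone) → extinct.
Round 2: A (all prey gone), B (all prey gone) → extinct.
Round 3: C (all prey gone), E (all prey gone) → extinct.
No further losses. Total secondary extinctions: 6.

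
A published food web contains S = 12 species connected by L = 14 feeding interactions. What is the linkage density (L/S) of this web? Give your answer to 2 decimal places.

L/S = 1.17

There are L = 14 links among S = 12 species.
L/S = 14/12 = 1.1667 ≈ 1.17.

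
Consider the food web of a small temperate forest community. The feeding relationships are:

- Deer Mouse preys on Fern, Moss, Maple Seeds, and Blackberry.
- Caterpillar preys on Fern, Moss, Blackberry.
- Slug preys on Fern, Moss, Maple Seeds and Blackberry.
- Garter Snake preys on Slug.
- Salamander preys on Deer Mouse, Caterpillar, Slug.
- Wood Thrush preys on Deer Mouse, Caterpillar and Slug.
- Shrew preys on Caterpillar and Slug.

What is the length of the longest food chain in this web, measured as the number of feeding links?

One longest chain: Fern → Slug → Garter Snake.
It has 3 species and 2 links.

2 links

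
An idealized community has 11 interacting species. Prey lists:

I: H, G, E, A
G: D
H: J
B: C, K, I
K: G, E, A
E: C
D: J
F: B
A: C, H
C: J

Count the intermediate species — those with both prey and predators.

Intermediate species (has both prey and predators): C, H, D, G, E, A, K, I, B.
Count: 9.

9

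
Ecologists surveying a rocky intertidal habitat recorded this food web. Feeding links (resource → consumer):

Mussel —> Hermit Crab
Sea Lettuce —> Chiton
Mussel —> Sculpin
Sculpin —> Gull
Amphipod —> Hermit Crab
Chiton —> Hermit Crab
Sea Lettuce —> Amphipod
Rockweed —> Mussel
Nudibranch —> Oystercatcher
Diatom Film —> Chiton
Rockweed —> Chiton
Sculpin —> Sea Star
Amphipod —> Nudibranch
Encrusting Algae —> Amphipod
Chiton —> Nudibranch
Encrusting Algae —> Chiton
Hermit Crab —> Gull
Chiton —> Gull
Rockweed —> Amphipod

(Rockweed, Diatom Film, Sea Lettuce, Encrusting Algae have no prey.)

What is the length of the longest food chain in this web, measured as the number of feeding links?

3 links

One longest chain: Rockweed → Mussel → Sculpin → Sea Star.
It has 4 species and 3 links.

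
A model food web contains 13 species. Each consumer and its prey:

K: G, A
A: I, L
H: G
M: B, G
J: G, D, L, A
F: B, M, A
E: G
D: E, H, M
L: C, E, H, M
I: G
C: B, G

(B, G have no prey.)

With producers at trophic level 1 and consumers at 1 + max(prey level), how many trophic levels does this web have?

Producers (level 1): B, G.
B → C → L → A → J gives J level 5.
No species has a prey at level 5, so no species reaches level 6.

5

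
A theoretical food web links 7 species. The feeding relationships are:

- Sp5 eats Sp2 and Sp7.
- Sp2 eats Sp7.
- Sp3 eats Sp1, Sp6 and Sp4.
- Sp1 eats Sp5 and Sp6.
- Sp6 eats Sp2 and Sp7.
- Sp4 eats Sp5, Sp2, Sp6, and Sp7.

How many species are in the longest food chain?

5 species

One longest chain: Sp7 → Sp2 → Sp5 → Sp4 → Sp3.
It has 5 species and 4 links.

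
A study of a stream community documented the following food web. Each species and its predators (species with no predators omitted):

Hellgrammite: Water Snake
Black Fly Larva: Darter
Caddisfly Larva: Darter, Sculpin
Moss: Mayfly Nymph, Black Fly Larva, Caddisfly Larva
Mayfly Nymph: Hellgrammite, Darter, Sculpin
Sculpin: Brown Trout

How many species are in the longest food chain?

4 species

One longest chain: Moss → Mayfly Nymph → Hellgrammite → Water Snake.
It has 4 species and 3 links.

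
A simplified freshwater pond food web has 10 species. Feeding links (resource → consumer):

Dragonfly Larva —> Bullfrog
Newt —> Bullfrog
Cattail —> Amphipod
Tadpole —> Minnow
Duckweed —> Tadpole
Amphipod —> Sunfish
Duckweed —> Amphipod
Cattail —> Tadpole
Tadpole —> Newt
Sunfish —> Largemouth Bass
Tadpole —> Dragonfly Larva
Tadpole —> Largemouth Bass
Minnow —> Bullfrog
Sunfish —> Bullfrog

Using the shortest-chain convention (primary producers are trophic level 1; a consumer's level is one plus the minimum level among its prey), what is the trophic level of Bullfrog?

Trophic level 4

Cattail is a producer → level 1.
Tadpole eats Cattail → level 2.
Dragonfly Larva eats Tadpole → level 3.
Bullfrog eats Dragonfly Larva → level 4.
No prey of Bullfrog is below level 3, so 4 is the minimum.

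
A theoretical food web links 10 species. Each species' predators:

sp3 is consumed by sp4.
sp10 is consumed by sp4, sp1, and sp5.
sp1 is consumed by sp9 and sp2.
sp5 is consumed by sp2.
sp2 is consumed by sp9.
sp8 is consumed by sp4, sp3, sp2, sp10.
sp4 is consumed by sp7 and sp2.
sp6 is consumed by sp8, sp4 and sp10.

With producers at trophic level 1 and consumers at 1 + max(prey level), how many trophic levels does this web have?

Producers (level 1): sp6.
sp6 → sp8 → sp10 → sp4 → sp2 → sp9 gives sp9 level 6.
No species has a prey at level 6, so no species reaches level 7.

6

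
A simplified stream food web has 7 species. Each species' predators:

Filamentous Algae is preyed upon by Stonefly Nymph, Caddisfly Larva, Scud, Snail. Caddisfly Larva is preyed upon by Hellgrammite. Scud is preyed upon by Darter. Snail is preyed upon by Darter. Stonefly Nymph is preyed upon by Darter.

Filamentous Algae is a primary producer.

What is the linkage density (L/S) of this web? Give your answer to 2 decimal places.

L/S = 1.14

There are L = 8 links among S = 7 species.
L/S = 8/7 = 1.1429 ≈ 1.14.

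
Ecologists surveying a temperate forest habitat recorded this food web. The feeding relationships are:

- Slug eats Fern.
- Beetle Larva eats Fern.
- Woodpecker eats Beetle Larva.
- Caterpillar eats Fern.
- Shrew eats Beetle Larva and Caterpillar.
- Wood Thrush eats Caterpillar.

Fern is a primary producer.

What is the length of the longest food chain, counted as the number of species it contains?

3 species

One longest chain: Fern → Beetle Larva → Shrew.
It has 3 species and 2 links.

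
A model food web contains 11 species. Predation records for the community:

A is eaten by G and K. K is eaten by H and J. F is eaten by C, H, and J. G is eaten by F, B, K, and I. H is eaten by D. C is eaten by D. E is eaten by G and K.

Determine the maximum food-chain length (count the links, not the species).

One longest chain: A → G → F → C → D.
It has 5 species and 4 links.

4 links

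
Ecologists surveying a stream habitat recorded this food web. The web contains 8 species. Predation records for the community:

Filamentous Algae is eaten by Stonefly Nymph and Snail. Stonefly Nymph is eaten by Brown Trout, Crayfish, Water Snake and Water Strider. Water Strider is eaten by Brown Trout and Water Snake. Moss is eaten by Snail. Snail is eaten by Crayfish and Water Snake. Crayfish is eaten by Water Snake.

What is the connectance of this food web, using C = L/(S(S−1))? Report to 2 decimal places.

The web has S = 8 species and L = 12 feeding links.
C = L / (S(S−1)) = 12 / 56 = 0.2143 ≈ 0.21.

C = 0.21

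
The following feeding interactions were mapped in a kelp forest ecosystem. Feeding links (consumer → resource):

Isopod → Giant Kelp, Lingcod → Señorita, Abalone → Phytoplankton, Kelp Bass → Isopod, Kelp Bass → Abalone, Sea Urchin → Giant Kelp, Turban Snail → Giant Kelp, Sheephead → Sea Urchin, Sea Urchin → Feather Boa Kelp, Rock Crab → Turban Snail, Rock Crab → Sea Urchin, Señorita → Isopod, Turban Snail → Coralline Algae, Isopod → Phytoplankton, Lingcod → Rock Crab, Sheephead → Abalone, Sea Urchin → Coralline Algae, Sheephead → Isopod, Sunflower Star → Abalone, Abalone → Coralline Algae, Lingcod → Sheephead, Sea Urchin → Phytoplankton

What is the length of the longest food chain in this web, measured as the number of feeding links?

One longest chain: Giant Kelp → Sea Urchin → Rock Crab → Lingcod.
It has 4 species and 3 links.

3 links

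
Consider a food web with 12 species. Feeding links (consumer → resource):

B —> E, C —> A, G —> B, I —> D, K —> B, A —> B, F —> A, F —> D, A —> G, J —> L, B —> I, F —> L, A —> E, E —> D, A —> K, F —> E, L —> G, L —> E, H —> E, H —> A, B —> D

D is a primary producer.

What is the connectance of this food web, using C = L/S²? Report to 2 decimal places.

C = 0.15

The web has S = 12 species and L = 21 feeding links.
C = L / S² = 21 / 144 = 0.1458 ≈ 0.15.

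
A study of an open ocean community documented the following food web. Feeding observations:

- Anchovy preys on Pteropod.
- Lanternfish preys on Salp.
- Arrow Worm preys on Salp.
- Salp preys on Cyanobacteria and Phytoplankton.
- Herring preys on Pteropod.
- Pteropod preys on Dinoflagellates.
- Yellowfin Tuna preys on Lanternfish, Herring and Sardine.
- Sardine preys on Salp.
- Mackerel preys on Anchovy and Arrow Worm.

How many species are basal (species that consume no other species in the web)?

3

Basal species (no prey listed): Dinoflagellates, Phytoplankton, Cyanobacteria.
Count: 3.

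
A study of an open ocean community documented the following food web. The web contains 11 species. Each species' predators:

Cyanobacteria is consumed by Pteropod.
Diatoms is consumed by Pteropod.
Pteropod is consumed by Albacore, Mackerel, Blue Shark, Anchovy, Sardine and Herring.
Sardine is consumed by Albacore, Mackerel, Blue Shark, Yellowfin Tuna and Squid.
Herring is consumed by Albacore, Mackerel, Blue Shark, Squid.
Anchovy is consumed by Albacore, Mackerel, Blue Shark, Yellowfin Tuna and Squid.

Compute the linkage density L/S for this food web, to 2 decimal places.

L/S = 2.00

There are L = 22 links among S = 11 species.
L/S = 22/11 = 2.0000 ≈ 2.00.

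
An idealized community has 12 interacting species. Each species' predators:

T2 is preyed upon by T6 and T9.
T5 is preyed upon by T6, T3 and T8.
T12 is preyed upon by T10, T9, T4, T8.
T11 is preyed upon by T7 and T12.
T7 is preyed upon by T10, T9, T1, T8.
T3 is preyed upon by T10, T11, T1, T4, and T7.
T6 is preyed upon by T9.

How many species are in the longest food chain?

One longest chain: T5 → T3 → T11 → T7 → T1.
It has 5 species and 4 links.

5 species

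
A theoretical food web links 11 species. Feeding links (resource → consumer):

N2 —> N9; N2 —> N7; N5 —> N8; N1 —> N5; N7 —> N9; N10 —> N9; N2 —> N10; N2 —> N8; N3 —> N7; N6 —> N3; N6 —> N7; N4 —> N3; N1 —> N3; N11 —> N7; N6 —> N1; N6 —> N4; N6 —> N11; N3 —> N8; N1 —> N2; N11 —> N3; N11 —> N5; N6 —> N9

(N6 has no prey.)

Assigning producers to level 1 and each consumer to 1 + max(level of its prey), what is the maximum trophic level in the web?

Producers (level 1): N6.
N6 → N1 → N2 → N10 → N9 gives N9 level 5.
No species has a prey at level 5, so no species reaches level 6.

5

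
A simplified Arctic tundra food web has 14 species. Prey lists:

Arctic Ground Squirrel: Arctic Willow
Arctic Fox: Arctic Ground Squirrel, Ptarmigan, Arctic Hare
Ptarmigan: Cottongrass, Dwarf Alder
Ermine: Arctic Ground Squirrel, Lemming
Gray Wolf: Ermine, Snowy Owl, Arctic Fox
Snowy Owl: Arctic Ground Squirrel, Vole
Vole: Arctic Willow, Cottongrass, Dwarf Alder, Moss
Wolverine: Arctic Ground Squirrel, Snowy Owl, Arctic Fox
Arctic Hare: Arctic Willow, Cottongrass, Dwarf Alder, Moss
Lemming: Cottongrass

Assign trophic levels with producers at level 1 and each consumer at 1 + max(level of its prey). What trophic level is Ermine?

Trophic level 3

Cottongrass is a producer → level 1.
Lemming eats Cottongrass → level 2.
Ermine eats Lemming (level 2); other prey at levels: Arctic Ground Squirrel 2 → level 3.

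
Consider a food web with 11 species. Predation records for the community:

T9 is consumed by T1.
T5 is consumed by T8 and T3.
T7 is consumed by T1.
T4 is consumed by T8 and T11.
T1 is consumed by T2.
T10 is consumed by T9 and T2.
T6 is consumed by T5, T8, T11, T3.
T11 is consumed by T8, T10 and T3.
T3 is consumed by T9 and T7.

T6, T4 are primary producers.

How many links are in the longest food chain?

One longest chain: T6 → T5 → T3 → T7 → T1 → T2.
It has 6 species and 5 links.

5 links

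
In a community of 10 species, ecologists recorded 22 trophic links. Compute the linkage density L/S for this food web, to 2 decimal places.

There are L = 22 links among S = 10 species.
L/S = 22/10 = 2.2000 ≈ 2.20.

L/S = 2.20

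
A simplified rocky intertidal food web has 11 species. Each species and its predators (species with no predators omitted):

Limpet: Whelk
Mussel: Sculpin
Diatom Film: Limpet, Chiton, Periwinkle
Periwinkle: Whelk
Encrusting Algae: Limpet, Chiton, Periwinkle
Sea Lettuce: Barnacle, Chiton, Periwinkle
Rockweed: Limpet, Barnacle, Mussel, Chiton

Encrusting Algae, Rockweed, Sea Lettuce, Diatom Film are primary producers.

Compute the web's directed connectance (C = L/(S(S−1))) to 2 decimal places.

C = 0.15

The web has S = 11 species and L = 16 feeding links.
C = L / (S(S−1)) = 16 / 110 = 0.1455 ≈ 0.15.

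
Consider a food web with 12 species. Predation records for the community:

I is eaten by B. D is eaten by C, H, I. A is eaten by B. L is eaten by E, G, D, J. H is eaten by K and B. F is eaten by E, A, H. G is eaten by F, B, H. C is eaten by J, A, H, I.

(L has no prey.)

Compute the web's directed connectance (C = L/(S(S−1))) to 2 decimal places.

C = 0.16

The web has S = 12 species and L = 21 feeding links.
C = L / (S(S−1)) = 21 / 132 = 0.1591 ≈ 0.16.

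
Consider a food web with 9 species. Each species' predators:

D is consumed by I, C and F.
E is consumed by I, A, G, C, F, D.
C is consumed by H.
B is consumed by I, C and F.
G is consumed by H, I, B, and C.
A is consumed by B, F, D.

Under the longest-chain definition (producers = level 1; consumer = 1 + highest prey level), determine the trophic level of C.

Trophic level 4

E is a producer → level 1.
A eats E → level 2.
B eats A (level 2); other prey at levels: G 2 → level 3.
C eats B (level 3); other prey at levels: E 1, G 2, D 3 → level 4.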